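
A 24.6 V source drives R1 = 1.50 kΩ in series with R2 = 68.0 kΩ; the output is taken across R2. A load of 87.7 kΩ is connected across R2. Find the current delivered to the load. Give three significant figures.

R2‖R_L = 38.30 kΩ; V_out = 24.6 × 38.30/39.80 = 23.67 V.
I_L = V_out / R_L = 23.67 / 87.7 kΩ = 0.270 mA.

I_L ≈ 0.270 mA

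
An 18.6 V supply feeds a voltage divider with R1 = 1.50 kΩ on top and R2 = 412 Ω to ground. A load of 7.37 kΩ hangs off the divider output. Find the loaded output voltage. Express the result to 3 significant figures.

The load sits in parallel with R2: R2‖R_L = (412 × 7370) / (412 + 7370) = 390.2 Ω.
V_out = 18.6 × 390.2 / (1500 + 390.2) = 18.6 × 390.2/1890 = 3.84 V.
(Unloaded it would have been 4.01 V.)

V_out ≈ 3.84 V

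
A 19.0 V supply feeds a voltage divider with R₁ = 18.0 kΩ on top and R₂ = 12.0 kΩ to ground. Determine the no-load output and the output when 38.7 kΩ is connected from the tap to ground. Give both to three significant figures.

Unloaded: 7.60 V; loaded: 6.41 V

Open-circuit: V = 19.0 × 12.0/(18.0 + 12.0) = 7.60 V.
With the load, R₂ becomes R₂‖R_L = 9.160 kΩ, so V = 19.0 × 9.160/27.16 = 6.41 V.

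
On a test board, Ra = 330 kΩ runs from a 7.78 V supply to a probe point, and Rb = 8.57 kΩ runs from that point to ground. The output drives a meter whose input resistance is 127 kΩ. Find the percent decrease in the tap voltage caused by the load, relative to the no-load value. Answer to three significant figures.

The divider's output (Thévenin) resistance is Ra‖Rb = 8.353 kΩ.
Fractional drop under load = R_th/(R_th + R_L) = 8.353 / (8.353 + 127) = 0.06171.
So the output falls by 6.17 %.

6.17 %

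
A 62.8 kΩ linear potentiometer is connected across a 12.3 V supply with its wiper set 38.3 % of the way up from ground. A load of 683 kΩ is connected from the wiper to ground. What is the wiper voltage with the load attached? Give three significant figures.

V ≈ 4.61 V

The wiper splits the pot into (1−α)R = 38.75 kΩ above and αR = 24.05 kΩ below.
Lower section ‖ load = 23.23 kΩ.
V_wiper = 12.3 × 23.23/(38.75 + 23.23) = 4.61 V.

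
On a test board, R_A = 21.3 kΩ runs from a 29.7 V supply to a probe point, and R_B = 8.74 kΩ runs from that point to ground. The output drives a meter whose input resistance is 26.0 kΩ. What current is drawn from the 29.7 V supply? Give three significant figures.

I ≈ 1.07 mA

R_B‖R_L = 6.541 kΩ, so the source sees R_A + R_B‖R_L = 27.84 kΩ.
I = 29.7 V / 27.84 kΩ = 1.07 mA.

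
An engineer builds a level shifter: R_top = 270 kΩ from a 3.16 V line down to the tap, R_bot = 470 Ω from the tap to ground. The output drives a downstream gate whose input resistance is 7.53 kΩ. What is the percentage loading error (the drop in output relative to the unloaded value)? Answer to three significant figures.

5.87 %

The divider's output (Thévenin) resistance is R_top‖R_bot = 469.2 Ω.
Fractional drop under load = R_th/(R_th + R_L) = 469.2 / (469.2 + 7530) = 0.05865.
So the output falls by 5.87 %.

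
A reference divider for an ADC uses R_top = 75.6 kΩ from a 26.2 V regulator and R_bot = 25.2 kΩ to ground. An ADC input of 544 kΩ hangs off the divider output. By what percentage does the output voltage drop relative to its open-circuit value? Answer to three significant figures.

3.36 %

The divider's output (Thévenin) resistance is R_top‖R_bot = 18.90 kΩ.
Fractional drop under load = R_th/(R_th + R_L) = 18.90 / (18.90 + 544) = 0.03358.
So the output falls by 3.36 %.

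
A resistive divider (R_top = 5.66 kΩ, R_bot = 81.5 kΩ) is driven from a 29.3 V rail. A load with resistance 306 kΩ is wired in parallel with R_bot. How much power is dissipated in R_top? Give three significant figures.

Total resistance from the source is R_top + (R_bot‖R_L) = 70.02 kΩ, so I = 29.3/70.02 kΩ = 0.4185 mA.
P = I²·R_top = (0.4185 mA)² × 5.66 kΩ = 0.991 mW.

P ≈ 0.991 mW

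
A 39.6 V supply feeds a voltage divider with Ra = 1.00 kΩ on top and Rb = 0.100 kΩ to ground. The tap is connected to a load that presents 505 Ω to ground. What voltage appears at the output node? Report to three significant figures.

V_out ≈ 3.05 V

The load sits in parallel with Rb: Rb‖R_L = (100 × 505) / (100 + 505) = 83.47 Ω.
V_out = 39.6 × 83.47 / (1000 + 83.47) = 39.6 × 83.47/1083 = 3.05 V.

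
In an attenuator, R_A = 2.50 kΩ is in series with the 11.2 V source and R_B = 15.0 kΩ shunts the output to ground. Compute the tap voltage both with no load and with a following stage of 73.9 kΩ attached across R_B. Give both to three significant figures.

Open-circuit: V = 11.2 × 15.0/(2.50 + 15.0) = 9.60 V.
With the load, R_B becomes R_B‖R_L = 12.47 kΩ, so V = 11.2 × 12.47/14.97 = 9.33 V.

Unloaded: 9.60 V; loaded: 9.33 V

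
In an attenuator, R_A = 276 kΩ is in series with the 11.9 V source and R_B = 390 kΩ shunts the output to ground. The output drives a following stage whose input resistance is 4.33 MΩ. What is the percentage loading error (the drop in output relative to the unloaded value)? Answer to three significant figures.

3.60 %

The divider's output (Thévenin) resistance is R_A‖R_B = 161.6 kΩ.
Fractional drop under load = R_th/(R_th + R_L) = 161.6 / (161.6 + 4330) = 0.03598.
So the output falls by 3.60 %.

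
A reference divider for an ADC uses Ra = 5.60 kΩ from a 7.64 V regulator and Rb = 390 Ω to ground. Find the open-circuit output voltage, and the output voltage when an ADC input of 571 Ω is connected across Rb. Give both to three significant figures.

Open-circuit: V = 7.64 × 390/(5600 + 390) = 0.497 V.
With the load, Rb becomes Rb‖R_L = 231.7 Ω, so V = 7.64 × 231.7/5832 = 0.304 V.

Unloaded: 0.497 V; loaded: 0.304 V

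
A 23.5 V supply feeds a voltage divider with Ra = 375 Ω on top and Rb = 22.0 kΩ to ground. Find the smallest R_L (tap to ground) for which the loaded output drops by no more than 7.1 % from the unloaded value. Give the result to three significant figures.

Output resistance R_th = Ra‖Rb = (375 × 22000)/22380 = 368.7 Ω.
The fractional drop is R_th/(R_th + R_L); requiring this ≤ 0.0710 gives R_L ≥ R_th(1/0.0710 − 1) = 368.7 × 13.08 = 4.82 kΩ.

R_L(min) ≈ 4.82 kΩ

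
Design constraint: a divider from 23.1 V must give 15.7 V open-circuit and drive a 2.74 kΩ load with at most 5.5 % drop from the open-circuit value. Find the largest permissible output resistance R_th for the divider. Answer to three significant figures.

R_th ≤ 159 Ω

Loading drop = R_th/(R_th + R_L) ≤ 0.0550, so R_th ≤ R_L · ε/(1−ε) = 2.74 kΩ × 0.0550/0.9450 = 159 Ω.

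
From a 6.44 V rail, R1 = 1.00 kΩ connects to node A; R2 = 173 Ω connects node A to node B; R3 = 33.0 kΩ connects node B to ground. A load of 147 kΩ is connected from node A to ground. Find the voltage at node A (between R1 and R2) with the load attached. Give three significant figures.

V ≈ 6.21 V

Below node A the series string R2+R3 = 33170 Ω sits in parallel with the 147000 Ω load: 27070 Ω.
V_A = 6.44 × 27070/(1000 + 27070) = 6.21 V.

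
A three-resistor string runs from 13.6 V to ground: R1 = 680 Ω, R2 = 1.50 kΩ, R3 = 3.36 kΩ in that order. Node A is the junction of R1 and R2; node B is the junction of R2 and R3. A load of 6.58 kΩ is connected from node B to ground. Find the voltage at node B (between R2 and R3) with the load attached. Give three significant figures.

At node B, R3 is in parallel with the load: R3‖R_L = 2224 Ω.
Below node A the resistance is R2 + (R3‖R_L) = 3724 Ω, so V_A = 13.6 × 3724/4404 = 11.50 V.
Then V_B = V_A × (R3‖R_L)/(R2 + R3‖R_L) = 11.50 × 2224/3724 = 6.87 V.

V ≈ 6.87 V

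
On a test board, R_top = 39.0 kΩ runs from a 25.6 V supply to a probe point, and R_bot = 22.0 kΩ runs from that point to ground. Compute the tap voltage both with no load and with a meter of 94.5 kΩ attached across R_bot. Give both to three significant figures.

Open-circuit: V = 25.6 × 22.0/(39.0 + 22.0) = 9.23 V.
With the load, R_bot becomes R_bot‖R_L = 17.85 kΩ, so V = 25.6 × 17.85/56.85 = 8.04 V.

Unloaded: 9.23 V; loaded: 8.04 V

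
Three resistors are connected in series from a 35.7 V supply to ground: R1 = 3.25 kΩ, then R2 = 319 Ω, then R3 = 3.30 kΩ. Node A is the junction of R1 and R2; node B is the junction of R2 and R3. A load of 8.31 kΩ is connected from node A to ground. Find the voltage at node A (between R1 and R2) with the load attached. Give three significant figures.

V ≈ 15.6 V

Below node A the series string R2+R3 = 3619 Ω sits in parallel with the 8310 Ω load: 2521 Ω.
V_A = 35.7 × 2521/(3250 + 2521) = 15.6 V.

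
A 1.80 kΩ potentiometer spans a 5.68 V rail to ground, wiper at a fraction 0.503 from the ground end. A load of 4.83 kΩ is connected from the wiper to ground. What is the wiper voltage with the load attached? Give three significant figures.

The wiper splits the pot into (1−α)R = 894.6 Ω above and αR = 905.4 Ω below.
Lower section ‖ load = 762.5 Ω.
V_wiper = 5.68 × 762.5/(894.6 + 762.5) = 2.61 V.

V ≈ 2.61 V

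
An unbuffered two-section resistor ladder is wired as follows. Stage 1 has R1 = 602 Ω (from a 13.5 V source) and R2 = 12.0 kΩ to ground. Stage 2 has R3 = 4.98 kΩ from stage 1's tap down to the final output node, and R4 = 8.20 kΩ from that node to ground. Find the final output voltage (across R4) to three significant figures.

V_out ≈ 7.66 V

Stage 2 presents R3+R4 = 13180 Ω as a load on stage 1's tap.
Stage 1's lower leg becomes R2‖(R3+R4) = 6281 Ω, so V_mid = 13.5 × 6281/6883 = 12.32 V.
Stage 2 is itself unloaded: V_out = V_mid × R4/(R3+R4) = 12.32 × 8200/13180 = 7.66 V.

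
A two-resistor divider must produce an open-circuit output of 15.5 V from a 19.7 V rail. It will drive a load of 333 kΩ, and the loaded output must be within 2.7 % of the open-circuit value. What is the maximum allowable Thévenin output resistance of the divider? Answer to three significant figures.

Loading drop = R_th/(R_th + R_L) ≤ 0.0270, so R_th ≤ R_L · ε/(1−ε) = 333 kΩ × 0.0270/0.9730 = 9.24 kΩ.

R_th ≤ 9.24 kΩ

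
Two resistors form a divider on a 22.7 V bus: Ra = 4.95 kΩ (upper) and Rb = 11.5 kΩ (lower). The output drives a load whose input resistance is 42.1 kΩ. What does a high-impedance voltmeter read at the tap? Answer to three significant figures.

V_out ≈ 14.7 V

The load sits in parallel with Rb: Rb‖R_L = (11.5 × 42.1) / (11.5 + 42.1) = 9.033 kΩ.
V_out = 22.7 × 9.033 / (4.95 + 9.033) = 22.7 × 9.033/13.98 = 14.7 V.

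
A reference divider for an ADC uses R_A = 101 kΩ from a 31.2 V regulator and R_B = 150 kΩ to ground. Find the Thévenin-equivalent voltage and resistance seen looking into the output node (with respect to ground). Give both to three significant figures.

V_th is the open-circuit tap voltage: 31.2 × 150/(101 + 150) = 18.6 V.
With the supply zeroed, R_A and R_B appear in parallel from the tap: R_th = R_A‖R_B = (101 × 150)/251.0 = 60.4 kΩ.

V_th = 18.6 V, R_th = 60.4 kΩ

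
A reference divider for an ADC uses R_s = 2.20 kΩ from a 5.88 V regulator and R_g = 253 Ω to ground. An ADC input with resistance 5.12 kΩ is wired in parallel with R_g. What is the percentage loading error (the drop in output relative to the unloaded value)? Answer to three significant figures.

The divider's output (Thévenin) resistance is R_s‖R_g = 226.9 Ω.
Fractional drop under load = R_th/(R_th + R_L) = 226.9 / (226.9 + 5120) = 0.04244.
So the output falls by 4.24 %.

4.24 %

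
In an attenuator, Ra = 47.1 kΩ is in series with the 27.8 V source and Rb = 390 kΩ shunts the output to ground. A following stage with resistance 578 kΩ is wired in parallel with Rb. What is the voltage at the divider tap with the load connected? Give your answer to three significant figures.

The load sits in parallel with Rb: Rb‖R_L = (390 × 578) / (390 + 578) = 232.9 kΩ.
V_out = 27.8 × 232.9 / (47.1 + 232.9) = 27.8 × 232.9/280.0 = 23.1 V.

V_out ≈ 23.1 V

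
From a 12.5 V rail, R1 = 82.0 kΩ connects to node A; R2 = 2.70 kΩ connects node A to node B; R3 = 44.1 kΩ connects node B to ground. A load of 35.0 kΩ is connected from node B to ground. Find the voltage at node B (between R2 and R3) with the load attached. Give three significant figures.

V ≈ 2.34 V

At node B, R3 is in parallel with the load: R3‖R_L = 19.51 kΩ.
Below node A the resistance is R2 + (R3‖R_L) = 22.21 kΩ, so V_A = 12.5 × 22.21/104.2 = 2.664 V.
Then V_B = V_A × (R3‖R_L)/(R2 + R3‖R_L) = 2.664 × 19.51/22.21 = 2.34 V.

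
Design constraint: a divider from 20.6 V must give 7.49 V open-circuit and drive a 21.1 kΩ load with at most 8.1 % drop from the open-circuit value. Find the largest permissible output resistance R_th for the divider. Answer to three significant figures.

R_th ≤ 1.86 kΩ

Loading drop = R_th/(R_th + R_L) ≤ 0.0810, so R_th ≤ R_L · ε/(1−ε) = 21.1 kΩ × 0.0810/0.9190 = 1.86 kΩ.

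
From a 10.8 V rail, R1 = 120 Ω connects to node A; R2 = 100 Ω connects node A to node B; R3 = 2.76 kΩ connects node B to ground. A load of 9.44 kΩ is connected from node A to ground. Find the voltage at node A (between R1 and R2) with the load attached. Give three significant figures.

Below node A the series string R2+R3 = 2860 Ω sits in parallel with the 9440 Ω load: 2195 Ω.
V_A = 10.8 × 2195/(120 + 2195) = 10.2 V.

V ≈ 10.2 V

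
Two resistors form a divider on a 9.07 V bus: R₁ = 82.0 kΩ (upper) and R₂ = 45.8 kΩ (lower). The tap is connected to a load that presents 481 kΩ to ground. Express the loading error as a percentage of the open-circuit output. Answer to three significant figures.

5.76 %

The divider's output (Thévenin) resistance is R₁‖R₂ = 29.39 kΩ.
Fractional drop under load = R_th/(R_th + R_L) = 29.39 / (29.39 + 481) = 0.05758.
So the output falls by 5.76 %.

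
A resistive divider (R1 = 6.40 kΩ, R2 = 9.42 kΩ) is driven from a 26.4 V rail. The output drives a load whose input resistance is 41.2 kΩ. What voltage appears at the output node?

The load sits in parallel with R2: R2‖R_L = (9.42 × 41.2) / (9.42 + 41.2) = 7.667 kΩ.
V_out = 26.4 × 7.667 / (6.40 + 7.667) = 26.4 × 7.667/14.07 = 14.4 V.

V_out ≈ 14.4 V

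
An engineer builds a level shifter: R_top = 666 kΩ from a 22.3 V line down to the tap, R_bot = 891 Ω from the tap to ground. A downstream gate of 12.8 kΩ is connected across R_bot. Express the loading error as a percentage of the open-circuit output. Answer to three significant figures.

The divider's output (Thévenin) resistance is R_top‖R_bot = 889.8 Ω.
Fractional drop under load = R_th/(R_th + R_L) = 889.8 / (889.8 + 12800) = 0.06500.
So the output falls by 6.50 %.

6.50 %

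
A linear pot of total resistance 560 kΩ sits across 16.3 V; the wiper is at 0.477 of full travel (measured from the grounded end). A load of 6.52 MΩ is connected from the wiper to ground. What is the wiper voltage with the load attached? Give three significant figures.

V ≈ 7.61 V

The wiper splits the pot into (1−α)R = 292.9 kΩ above and αR = 267.1 kΩ below.
Lower section ‖ load = 256.6 kΩ.
V_wiper = 16.3 × 256.6/(292.9 + 256.6) = 7.61 V.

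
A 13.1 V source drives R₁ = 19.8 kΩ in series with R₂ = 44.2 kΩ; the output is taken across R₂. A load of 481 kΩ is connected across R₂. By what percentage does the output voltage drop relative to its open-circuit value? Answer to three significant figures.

2.76 %

The divider's output (Thévenin) resistance is R₁‖R₂ = 13.67 kΩ.
Fractional drop under load = R_th/(R_th + R_L) = 13.67 / (13.67 + 481) = 0.02764.
So the output falls by 2.76 %.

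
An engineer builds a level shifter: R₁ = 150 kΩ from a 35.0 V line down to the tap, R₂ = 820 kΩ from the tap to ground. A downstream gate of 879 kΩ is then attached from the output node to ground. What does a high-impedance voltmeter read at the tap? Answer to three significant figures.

The load sits in parallel with R₂: R₂‖R_L = (820 × 879) / (820 + 879) = 424.2 kΩ.
V_out = 35.0 × 424.2 / (150 + 424.2) = 35.0 × 424.2/574.2 = 25.9 V.

V_out ≈ 25.9 V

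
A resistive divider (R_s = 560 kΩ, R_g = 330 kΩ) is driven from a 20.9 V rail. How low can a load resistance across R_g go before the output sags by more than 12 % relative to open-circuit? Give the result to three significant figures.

Output resistance R_th = R_s‖R_g = (560 × 330)/890.0 = 207.6 kΩ.
The fractional drop is R_th/(R_th + R_L); requiring this ≤ 0.120 gives R_L ≥ R_th(1/0.120 − 1) = 207.6 × 7.333 = 1.52 MΩ.

R_L(min) ≈ 1.52 MΩ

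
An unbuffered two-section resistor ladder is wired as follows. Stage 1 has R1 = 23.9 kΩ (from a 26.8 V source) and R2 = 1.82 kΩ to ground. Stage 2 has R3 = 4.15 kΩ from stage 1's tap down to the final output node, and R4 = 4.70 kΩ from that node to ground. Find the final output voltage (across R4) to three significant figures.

V_out ≈ 0.846 V

Stage 2 presents R3+R4 = 8.850 kΩ as a load on stage 1's tap.
Stage 1's lower leg becomes R2‖(R3+R4) = 1.510 kΩ, so V_mid = 26.8 × 1.510/25.41 = 1.592 V.
Stage 2 is itself unloaded: V_out = V_mid × R4/(R3+R4) = 1.592 × 4.70/8.850 = 0.846 V.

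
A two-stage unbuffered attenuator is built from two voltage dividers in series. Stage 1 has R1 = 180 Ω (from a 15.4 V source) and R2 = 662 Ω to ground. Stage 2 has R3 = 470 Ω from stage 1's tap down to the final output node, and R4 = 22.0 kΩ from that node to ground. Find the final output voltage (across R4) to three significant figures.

V_out ≈ 11.8 V

Stage 2 presents R3+R4 = 22470 Ω as a load on stage 1's tap.
Stage 1's lower leg becomes R2‖(R3+R4) = 643.1 Ω, so V_mid = 15.4 × 643.1/823.1 = 12.03 V.
Stage 2 is itself unloaded: V_out = V_mid × R4/(R3+R4) = 12.03 × 22000/22470 = 11.8 V.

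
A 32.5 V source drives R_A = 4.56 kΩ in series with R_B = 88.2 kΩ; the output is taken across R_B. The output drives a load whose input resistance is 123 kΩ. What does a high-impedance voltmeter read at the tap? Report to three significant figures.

The load sits in parallel with R_B: R_B‖R_L = (88.2 × 123) / (88.2 + 123) = 51.37 kΩ.
V_out = 32.5 × 51.37 / (4.56 + 51.37) = 32.5 × 51.37/55.93 = 29.9 V.

V_out ≈ 29.9 V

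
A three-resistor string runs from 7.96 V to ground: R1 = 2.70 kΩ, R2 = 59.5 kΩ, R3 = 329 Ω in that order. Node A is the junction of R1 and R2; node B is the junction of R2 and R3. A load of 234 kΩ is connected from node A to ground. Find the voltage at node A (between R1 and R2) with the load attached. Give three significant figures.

V ≈ 7.53 V

Below node A the series string R2+R3 = 59830 Ω sits in parallel with the 234000 Ω load: 47650 Ω.
V_A = 7.96 × 47650/(2700 + 47650) = 7.53 V.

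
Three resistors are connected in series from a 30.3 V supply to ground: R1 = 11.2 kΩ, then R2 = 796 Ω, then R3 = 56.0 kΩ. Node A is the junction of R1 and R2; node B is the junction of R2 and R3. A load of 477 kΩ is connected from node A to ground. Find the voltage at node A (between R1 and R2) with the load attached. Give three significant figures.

Below node A the series string R2+R3 = 56800 Ω sits in parallel with the 477000 Ω load: 50750 Ω.
V_A = 30.3 × 50750/(11200 + 50750) = 24.8 V.

V ≈ 24.8 V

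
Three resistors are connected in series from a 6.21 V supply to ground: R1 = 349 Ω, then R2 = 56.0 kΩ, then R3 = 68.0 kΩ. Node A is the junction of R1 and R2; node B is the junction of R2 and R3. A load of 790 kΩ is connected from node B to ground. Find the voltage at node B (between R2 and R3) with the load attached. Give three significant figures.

V ≈ 3.27 V

At node B, R3 is in parallel with the load: R3‖R_L = 62610 Ω.
Below node A the resistance is R2 + (R3‖R_L) = 118600 Ω, so V_A = 6.21 × 118600/119000 = 6.192 V.
Then V_B = V_A × (R3‖R_L)/(R2 + R3‖R_L) = 6.192 × 62610/118600 = 3.27 V.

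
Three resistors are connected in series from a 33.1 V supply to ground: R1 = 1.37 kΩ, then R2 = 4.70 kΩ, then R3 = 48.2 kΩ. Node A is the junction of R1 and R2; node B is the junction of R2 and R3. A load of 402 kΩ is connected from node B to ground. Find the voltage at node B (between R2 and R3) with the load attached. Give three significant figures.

V ≈ 29.0 V

At node B, R3 is in parallel with the load: R3‖R_L = 43.04 kΩ.
Below node A the resistance is R2 + (R3‖R_L) = 47.74 kΩ, so V_A = 33.1 × 47.74/49.11 = 32.18 V.
Then V_B = V_A × (R3‖R_L)/(R2 + R3‖R_L) = 32.18 × 43.04/47.74 = 29.0 V.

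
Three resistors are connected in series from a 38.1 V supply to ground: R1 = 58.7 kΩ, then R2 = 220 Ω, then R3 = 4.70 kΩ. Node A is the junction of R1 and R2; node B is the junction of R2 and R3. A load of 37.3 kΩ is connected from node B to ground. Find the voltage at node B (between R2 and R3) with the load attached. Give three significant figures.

V ≈ 2.52 V

At node B, R3 is in parallel with the load: R3‖R_L = 4174 Ω.
Below node A the resistance is R2 + (R3‖R_L) = 4394 Ω, so V_A = 38.1 × 4394/63090 = 2.653 V.
Then V_B = V_A × (R3‖R_L)/(R2 + R3‖R_L) = 2.653 × 4174/4394 = 2.52 V.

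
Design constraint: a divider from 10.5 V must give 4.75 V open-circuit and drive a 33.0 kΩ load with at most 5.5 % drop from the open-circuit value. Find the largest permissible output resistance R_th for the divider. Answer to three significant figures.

Loading drop = R_th/(R_th + R_L) ≤ 0.0550, so R_th ≤ R_L · ε/(1−ε) = 33.0 kΩ × 0.0550/0.9450 = 1.92 kΩ.

R_th ≤ 1.92 kΩ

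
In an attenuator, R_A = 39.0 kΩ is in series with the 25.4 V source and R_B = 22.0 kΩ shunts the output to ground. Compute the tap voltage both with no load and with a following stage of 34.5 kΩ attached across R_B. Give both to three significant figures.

Open-circuit: V = 25.4 × 22.0/(39.0 + 22.0) = 9.16 V.
With the load, R_B becomes R_B‖R_L = 13.43 kΩ, so V = 25.4 × 13.43/52.43 = 6.51 V.

Unloaded: 9.16 V; loaded: 6.51 V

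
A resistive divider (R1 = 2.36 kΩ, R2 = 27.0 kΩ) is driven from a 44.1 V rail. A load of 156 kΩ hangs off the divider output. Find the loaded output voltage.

The load sits in parallel with R2: R2‖R_L = (27.0 × 156) / (27.0 + 156) = 23.02 kΩ.
V_out = 44.1 × 23.02 / (2.36 + 23.02) = 44.1 × 23.02/25.38 = 40.0 V.

V_out ≈ 40.0 V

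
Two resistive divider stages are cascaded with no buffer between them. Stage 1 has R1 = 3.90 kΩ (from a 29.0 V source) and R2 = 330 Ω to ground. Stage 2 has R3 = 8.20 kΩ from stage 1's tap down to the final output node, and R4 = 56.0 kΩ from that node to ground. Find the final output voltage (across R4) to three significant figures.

V_out ≈ 1.96 V

Stage 2 presents R3+R4 = 64200 Ω as a load on stage 1's tap.
Stage 1's lower leg becomes R2‖(R3+R4) = 328.3 Ω, so V_mid = 29.0 × 328.3/4228 = 2.252 V.
Stage 2 is itself unloaded: V_out = V_mid × R4/(R3+R4) = 2.252 × 56000/64200 = 1.96 V.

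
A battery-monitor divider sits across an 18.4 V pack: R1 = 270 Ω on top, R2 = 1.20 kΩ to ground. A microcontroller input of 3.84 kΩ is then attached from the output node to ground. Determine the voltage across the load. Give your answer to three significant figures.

V_out ≈ 14.2 V

The load sits in parallel with R2: R2‖R_L = (1200 × 3840) / (1200 + 3840) = 914.3 Ω.
V_out = 18.4 × 914.3 / (270 + 914.3) = 18.4 × 914.3/1184 = 14.2 V.
(Unloaded it would have been 15.0 V.)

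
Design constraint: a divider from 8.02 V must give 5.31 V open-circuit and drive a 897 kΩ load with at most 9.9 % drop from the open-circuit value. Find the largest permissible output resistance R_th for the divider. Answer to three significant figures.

R_th ≤ 98.6 kΩ

Loading drop = R_th/(R_th + R_L) ≤ 0.0990, so R_th ≤ R_L · ε/(1−ε) = 897 kΩ × 0.0990/0.9010 = 98.6 kΩ.
(Any R1, R2 with R2/(R1+R2) = 0.662 and R1‖R2 ≤ 98.6 kΩ will meet the spec.)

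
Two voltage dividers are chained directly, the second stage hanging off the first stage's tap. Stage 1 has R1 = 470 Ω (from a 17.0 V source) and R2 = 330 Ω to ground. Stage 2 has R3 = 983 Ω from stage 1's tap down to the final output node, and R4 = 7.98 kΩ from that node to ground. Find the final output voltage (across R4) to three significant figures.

Stage 2 presents R3+R4 = 8963 Ω as a load on stage 1's tap.
Stage 1's lower leg becomes R2‖(R3+R4) = 318.3 Ω, so V_mid = 17.0 × 318.3/788.3 = 6.864 V.
Stage 2 is itself unloaded: V_out = V_mid × R4/(R3+R4) = 6.864 × 7980/8963 = 6.11 V.

V_out ≈ 6.11 V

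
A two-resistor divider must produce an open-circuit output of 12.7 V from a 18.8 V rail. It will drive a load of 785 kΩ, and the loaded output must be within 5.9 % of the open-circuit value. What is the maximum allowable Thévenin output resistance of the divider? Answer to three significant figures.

Loading drop = R_th/(R_th + R_L) ≤ 0.0590, so R_th ≤ R_L · ε/(1−ε) = 785 kΩ × 0.0590/0.9410 = 49.2 kΩ.

R_th ≤ 49.2 kΩ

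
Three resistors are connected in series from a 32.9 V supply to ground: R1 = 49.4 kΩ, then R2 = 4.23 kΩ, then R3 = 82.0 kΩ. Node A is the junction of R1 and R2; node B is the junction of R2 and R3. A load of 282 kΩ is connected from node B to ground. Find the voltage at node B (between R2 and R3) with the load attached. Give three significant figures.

V ≈ 17.8 V

At node B, R3 is in parallel with the load: R3‖R_L = 63.53 kΩ.
Below node A the resistance is R2 + (R3‖R_L) = 67.76 kΩ, so V_A = 32.9 × 67.76/117.2 = 19.03 V.
Then V_B = V_A × (R3‖R_L)/(R2 + R3‖R_L) = 19.03 × 63.53/67.76 = 17.8 V.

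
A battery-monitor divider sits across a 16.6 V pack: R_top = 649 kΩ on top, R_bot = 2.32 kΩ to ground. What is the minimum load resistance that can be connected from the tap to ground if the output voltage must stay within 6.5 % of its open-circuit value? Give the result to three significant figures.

Output resistance R_th = R_top‖R_bot = (649 × 2.32)/651.3 = 2.312 kΩ.
The fractional drop is R_th/(R_th + R_L); requiring this ≤ 0.0650 gives R_L ≥ R_th(1/0.0650 − 1) = 2.312 × 14.38 = 33.3 kΩ.

R_L(min) ≈ 33.3 kΩ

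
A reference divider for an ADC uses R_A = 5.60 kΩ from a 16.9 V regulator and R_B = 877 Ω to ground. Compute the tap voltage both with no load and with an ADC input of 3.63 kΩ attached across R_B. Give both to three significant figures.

Unloaded: 2.29 V; loaded: 1.89 V

Open-circuit: V = 16.9 × 877/(5600 + 877) = 2.29 V.
With the load, R_B becomes R_B‖R_L = 706.3 Ω, so V = 16.9 × 706.3/6306 = 1.89 V.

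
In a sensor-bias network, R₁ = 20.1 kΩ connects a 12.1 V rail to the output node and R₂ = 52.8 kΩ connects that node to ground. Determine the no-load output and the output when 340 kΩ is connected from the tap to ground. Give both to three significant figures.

Open-circuit: V = 12.1 × 52.8/(20.1 + 52.8) = 8.76 V.
With the load, R₂ becomes R₂‖R_L = 45.70 kΩ, so V = 12.1 × 45.70/65.80 = 8.40 V.

Unloaded: 8.76 V; loaded: 8.40 V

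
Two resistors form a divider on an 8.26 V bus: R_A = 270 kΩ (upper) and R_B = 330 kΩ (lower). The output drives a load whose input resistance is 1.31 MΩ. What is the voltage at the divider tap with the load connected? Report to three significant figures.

V_out ≈ 4.08 V

The load sits in parallel with R_B: R_B‖R_L = (330 × 1310) / (330 + 1310) = 263.6 kΩ.
V_out = 8.26 × 263.6 / (270 + 263.6) = 8.26 × 263.6/533.6 = 4.08 V.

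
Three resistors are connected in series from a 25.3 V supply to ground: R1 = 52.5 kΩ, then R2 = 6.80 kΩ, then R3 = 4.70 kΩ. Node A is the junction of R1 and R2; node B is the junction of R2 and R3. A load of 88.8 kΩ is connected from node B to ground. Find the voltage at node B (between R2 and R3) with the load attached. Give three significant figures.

V ≈ 1.77 V

At node B, R3 is in parallel with the load: R3‖R_L = 4.464 kΩ.
Below node A the resistance is R2 + (R3‖R_L) = 11.26 kΩ, so V_A = 25.3 × 11.26/63.76 = 4.469 V.
Then V_B = V_A × (R3‖R_L)/(R2 + R3‖R_L) = 4.469 × 4.464/11.26 = 1.77 V.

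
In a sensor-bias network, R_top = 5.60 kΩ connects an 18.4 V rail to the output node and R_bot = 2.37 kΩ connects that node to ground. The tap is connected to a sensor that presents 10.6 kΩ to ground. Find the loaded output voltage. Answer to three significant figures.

The load sits in parallel with R_bot: R_bot‖R_L = (2.37 × 10.6) / (2.37 + 10.6) = 1.937 kΩ.
V_out = 18.4 × 1.937 / (5.60 + 1.937) = 18.4 × 1.937/7.537 = 4.73 V.

V_out ≈ 4.73 V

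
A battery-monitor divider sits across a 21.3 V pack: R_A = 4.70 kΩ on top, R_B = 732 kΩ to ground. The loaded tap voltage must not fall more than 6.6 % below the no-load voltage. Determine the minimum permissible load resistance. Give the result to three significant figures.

Output resistance R_th = R_A‖R_B = (4.70 × 732)/736.7 = 4.670 kΩ.
The fractional drop is R_th/(R_th + R_L); requiring this ≤ 0.0660 gives R_L ≥ R_th(1/0.0660 − 1) = 4.670 × 14.15 = 66.1 kΩ.

R_L(min) ≈ 66.1 kΩ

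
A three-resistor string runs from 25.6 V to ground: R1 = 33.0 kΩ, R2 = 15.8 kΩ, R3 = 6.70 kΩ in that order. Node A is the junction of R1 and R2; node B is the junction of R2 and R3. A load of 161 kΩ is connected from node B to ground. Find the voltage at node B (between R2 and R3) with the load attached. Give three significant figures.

V ≈ 2.98 V

At node B, R3 is in parallel with the load: R3‖R_L = 6.432 kΩ.
Below node A the resistance is R2 + (R3‖R_L) = 22.23 kΩ, so V_A = 25.6 × 22.23/55.23 = 10.30 V.
Then V_B = V_A × (R3‖R_L)/(R2 + R3‖R_L) = 10.30 × 6.432/22.23 = 2.98 V.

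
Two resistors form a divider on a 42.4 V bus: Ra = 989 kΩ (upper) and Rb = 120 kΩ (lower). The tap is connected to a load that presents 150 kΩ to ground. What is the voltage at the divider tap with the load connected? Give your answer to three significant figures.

V_out ≈ 2.68 V

The load sits in parallel with Rb: Rb‖R_L = (120 × 150) / (120 + 150) = 66.67 kΩ.
V_out = 42.4 × 66.67 / (989 + 66.67) = 42.4 × 66.67/1056 = 2.68 V.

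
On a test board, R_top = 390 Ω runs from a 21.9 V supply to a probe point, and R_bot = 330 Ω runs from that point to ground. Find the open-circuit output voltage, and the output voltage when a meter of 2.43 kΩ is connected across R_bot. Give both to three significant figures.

Open-circuit: V = 21.9 × 330/(390 + 330) = 10.0 V.
With the load, R_bot becomes R_bot‖R_L = 290.5 Ω, so V = 21.9 × 290.5/680.5 = 9.35 V.

Unloaded: 10.0 V; loaded: 9.35 V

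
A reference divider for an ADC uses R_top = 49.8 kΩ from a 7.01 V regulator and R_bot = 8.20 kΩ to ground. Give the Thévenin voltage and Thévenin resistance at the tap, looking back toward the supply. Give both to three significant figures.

V_th = 0.991 V, R_th = 7.04 kΩ

V_th is the open-circuit tap voltage: 7.01 × 8.20/(49.8 + 8.20) = 0.991 V.
With the supply zeroed, R_top and R_bot appear in parallel from the tap: R_th = R_top‖R_bot = (49.8 × 8.20)/58.00 = 7.04 kΩ.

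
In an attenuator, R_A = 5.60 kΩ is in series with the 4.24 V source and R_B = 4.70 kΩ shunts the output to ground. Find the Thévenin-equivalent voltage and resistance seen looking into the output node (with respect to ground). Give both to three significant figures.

V_th = 1.93 V, R_th = 2.56 kΩ

V_th is the open-circuit tap voltage: 4.24 × 4.70/(5.60 + 4.70) = 1.93 V.
With the supply zeroed, R_A and R_B appear in parallel from the tap: R_th = R_A‖R_B = (5.60 × 4.70)/10.30 = 2.56 kΩ.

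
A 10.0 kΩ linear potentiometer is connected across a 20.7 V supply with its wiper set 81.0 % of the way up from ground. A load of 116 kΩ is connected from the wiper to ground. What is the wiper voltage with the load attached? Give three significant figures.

The wiper splits the pot into (1−α)R = 1.900 kΩ above and αR = 8.100 kΩ below.
Lower section ‖ load = 7.571 kΩ.
V_wiper = 20.7 × 7.571/(1.900 + 7.571) = 16.5 V.

V ≈ 16.5 V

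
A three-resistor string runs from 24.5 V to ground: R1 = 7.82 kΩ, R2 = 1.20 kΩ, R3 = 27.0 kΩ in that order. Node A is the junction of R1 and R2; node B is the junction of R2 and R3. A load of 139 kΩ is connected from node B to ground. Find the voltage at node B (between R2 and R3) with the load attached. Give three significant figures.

At node B, R3 is in parallel with the load: R3‖R_L = 22.61 kΩ.
Below node A the resistance is R2 + (R3‖R_L) = 23.81 kΩ, so V_A = 24.5 × 23.81/31.63 = 18.44 V.
Then V_B = V_A × (R3‖R_L)/(R2 + R3‖R_L) = 18.44 × 22.61/23.81 = 17.5 V.

V ≈ 17.5 V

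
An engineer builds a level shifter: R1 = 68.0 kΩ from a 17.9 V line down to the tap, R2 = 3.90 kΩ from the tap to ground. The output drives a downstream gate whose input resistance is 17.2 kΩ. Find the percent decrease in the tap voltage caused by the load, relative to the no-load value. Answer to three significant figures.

17.7 %

Unloaded V = 17.9 × 3.90/71.90 = 0.9709 V.
Loaded: R2‖R_L = 3.179 kΩ, giving V = 17.9 × 3.179/71.18 = 0.7995 V.
Drop = (0.9709 − 0.7995) / 0.9709 = 17.7 %.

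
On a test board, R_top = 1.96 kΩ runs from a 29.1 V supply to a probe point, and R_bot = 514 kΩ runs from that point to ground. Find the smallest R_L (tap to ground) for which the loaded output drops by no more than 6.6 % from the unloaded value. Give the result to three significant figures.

Output resistance R_th = R_top‖R_bot = (1.96 × 514)/516.0 = 1.953 kΩ.
The fractional drop is R_th/(R_th + R_L); requiring this ≤ 0.0660 gives R_L ≥ R_th(1/0.0660 − 1) = 1.953 × 14.15 = 27.6 kΩ.

R_L(min) ≈ 27.6 kΩ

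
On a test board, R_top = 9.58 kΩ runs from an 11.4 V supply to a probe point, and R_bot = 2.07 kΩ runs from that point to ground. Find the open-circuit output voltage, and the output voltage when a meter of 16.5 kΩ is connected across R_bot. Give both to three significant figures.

Open-circuit: V = 11.4 × 2.07/(9.58 + 2.07) = 2.03 V.
With the load, R_bot becomes R_bot‖R_L = 1.839 kΩ, so V = 11.4 × 1.839/11.42 = 1.84 V.

Unloaded: 2.03 V; loaded: 1.84 V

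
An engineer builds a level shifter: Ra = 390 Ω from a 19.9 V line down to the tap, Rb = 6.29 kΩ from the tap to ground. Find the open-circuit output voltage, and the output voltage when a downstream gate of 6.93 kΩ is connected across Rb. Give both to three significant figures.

Open-circuit: V = 19.9 × 6290/(390 + 6290) = 18.7 V.
With the load, Rb becomes Rb‖R_L = 3297 Ω, so V = 19.9 × 3297/3687 = 17.8 V.

Unloaded: 18.7 V; loaded: 17.8 V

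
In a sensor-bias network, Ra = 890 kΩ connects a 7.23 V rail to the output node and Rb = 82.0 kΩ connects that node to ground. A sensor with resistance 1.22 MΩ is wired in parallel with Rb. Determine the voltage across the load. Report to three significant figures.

V_out ≈ 0.575 V

The load sits in parallel with Rb: Rb‖R_L = (82.0 × 1220) / (82.0 + 1220) = 76.84 kΩ.
V_out = 7.23 × 76.84 / (890 + 76.84) = 7.23 × 76.84/966.8 = 0.575 V.
(Unloaded it would have been 0.610 V.)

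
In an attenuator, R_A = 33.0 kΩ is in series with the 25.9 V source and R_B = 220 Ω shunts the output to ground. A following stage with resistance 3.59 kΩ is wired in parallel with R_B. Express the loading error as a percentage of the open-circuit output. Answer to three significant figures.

The divider's output (Thévenin) resistance is R_A‖R_B = 218.5 Ω.
Fractional drop under load = R_th/(R_th + R_L) = 218.5 / (218.5 + 3590) = 0.05738.
So the output falls by 5.74 %.

5.74 %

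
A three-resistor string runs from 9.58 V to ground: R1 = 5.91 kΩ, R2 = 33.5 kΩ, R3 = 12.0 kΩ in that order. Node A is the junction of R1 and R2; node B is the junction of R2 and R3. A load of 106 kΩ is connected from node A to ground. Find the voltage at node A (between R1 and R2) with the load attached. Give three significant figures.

V ≈ 8.08 V

Below node A the series string R2+R3 = 45.50 kΩ sits in parallel with the 106 kΩ load: 31.83 kΩ.
V_A = 9.58 × 31.83/(5.91 + 31.83) = 8.08 V.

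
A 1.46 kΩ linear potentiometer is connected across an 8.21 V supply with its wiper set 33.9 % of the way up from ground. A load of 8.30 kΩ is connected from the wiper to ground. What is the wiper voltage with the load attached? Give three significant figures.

The wiper splits the pot into (1−α)R = 965.1 Ω above and αR = 494.9 Ω below.
Lower section ‖ load = 467.1 Ω.
V_wiper = 8.21 × 467.1/(965.1 + 467.1) = 2.68 V.

V ≈ 2.68 V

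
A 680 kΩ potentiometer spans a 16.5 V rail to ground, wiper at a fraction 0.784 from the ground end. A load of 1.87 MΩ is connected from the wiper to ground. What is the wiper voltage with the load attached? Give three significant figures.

The wiper splits the pot into (1−α)R = 146.9 kΩ above and αR = 533.1 kΩ below.
Lower section ‖ load = 414.9 kΩ.
V_wiper = 16.5 × 414.9/(146.9 + 414.9) = 12.2 V.

V ≈ 12.2 V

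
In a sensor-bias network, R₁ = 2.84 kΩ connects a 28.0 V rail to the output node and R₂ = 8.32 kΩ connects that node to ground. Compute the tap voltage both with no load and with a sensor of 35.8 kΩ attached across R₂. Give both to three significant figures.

Open-circuit: V = 28.0 × 8.32/(2.84 + 8.32) = 20.9 V.
With the load, R₂ becomes R₂‖R_L = 6.751 kΩ, so V = 28.0 × 6.751/9.591 = 19.7 V.

Unloaded: 20.9 V; loaded: 19.7 V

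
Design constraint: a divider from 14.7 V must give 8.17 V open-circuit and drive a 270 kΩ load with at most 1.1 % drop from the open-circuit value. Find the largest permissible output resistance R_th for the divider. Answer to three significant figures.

R_th ≤ 3.00 kΩ

Loading drop = R_th/(R_th + R_L) ≤ 0.0110, so R_th ≤ R_L · ε/(1−ε) = 270 kΩ × 0.0110/0.9890 = 3.00 kΩ.
(Any R1, R2 with R2/(R1+R2) = 0.556 and R1‖R2 ≤ 3.00 kΩ will meet the spec.)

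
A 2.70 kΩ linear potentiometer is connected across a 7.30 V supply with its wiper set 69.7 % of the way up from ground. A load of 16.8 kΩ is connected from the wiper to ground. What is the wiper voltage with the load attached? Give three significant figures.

V ≈ 4.92 V

The wiper splits the pot into (1−α)R = 818.1 Ω above and αR = 1882 Ω below.
Lower section ‖ load = 1692 Ω.
V_wiper = 7.30 × 1692/(818.1 + 1692) = 4.92 V.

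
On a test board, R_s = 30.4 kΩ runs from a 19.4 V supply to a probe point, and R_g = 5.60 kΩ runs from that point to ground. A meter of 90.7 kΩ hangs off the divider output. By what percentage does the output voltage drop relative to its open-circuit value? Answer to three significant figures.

The divider's output (Thévenin) resistance is R_s‖R_g = 4.729 kΩ.
Fractional drop under load = R_th/(R_th + R_L) = 4.729 / (4.729 + 90.7) = 0.04955.
So the output falls by 4.96 %.

4.96 %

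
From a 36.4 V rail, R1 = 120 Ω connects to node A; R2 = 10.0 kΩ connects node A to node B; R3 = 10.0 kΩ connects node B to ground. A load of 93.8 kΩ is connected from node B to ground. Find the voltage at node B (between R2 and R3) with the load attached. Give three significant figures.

At node B, R3 is in parallel with the load: R3‖R_L = 9037 Ω.
Below node A the resistance is R2 + (R3‖R_L) = 19040 Ω, so V_A = 36.4 × 19040/19160 = 36.17 V.
Then V_B = V_A × (R3‖R_L)/(R2 + R3‖R_L) = 36.17 × 9037/19040 = 17.2 V.

V ≈ 17.2 V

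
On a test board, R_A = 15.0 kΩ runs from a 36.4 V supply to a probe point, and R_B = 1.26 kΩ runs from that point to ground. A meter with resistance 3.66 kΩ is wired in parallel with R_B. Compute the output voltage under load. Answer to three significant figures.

The load sits in parallel with R_B: R_B‖R_L = (1.26 × 3.66) / (1.26 + 3.66) = 0.9373 kΩ.
V_out = 36.4 × 0.9373 / (15.0 + 0.9373) = 36.4 × 0.9373/15.94 = 2.14 V.
(Unloaded it would have been 2.82 V.)

V_out ≈ 2.14 V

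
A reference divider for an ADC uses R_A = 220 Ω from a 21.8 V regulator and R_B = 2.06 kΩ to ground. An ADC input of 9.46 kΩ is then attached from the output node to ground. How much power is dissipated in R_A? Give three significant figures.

P ≈ 28.6 mW

Total resistance from the source is R_A + (R_B‖R_L) = 1912 Ω, so I = 21.8/1912 Ω = 11.40 mA.
P = I²·R_A = (11.40 mA)² × 220 Ω = 28.6 mW.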